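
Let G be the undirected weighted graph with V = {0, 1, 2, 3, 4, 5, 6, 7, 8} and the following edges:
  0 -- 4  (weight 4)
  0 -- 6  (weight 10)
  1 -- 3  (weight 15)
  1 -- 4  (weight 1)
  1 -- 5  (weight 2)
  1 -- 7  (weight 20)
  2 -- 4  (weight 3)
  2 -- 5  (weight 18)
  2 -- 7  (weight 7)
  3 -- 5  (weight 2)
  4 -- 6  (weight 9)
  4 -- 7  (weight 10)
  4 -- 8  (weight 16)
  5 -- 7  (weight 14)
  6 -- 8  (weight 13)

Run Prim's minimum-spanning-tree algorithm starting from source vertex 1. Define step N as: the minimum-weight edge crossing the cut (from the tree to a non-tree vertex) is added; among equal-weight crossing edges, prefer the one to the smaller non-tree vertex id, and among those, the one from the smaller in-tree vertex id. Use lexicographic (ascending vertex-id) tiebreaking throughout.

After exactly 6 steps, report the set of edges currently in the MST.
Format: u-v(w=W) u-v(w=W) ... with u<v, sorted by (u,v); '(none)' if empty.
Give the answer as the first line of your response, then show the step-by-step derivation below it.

0-4(w=4) 1-4(w=1) 1-5(w=2) 2-4(w=3) 2-7(w=7) 3-5(w=2)

step 1: add edge 1-4 (w=1); MST = {1-4(w=1)}
step 2: add edge 1-5 (w=2); MST = {1-4(w=1) 1-5(w=2)}
step 3: add edge 3-5 (w=2); MST = {1-4(w=1) 1-5(w=2) 3-5(w=2)}
step 4: add edge 2-4 (w=3); MST = {1-4(w=1) 1-5(w=2) 2-4(w=3) 3-5(w=2)}
step 5: add edge 0-4 (w=4); MST = {0-4(w=4) 1-4(w=1) 1-5(w=2) 2-4(w=3) 3-5(w=2)}
step 6: add edge 2-7 (w=7); MST = {0-4(w=4) 1-4(w=1) 1-5(w=2) 2-4(w=3) 2-7(w=7) 3-5(w=2)}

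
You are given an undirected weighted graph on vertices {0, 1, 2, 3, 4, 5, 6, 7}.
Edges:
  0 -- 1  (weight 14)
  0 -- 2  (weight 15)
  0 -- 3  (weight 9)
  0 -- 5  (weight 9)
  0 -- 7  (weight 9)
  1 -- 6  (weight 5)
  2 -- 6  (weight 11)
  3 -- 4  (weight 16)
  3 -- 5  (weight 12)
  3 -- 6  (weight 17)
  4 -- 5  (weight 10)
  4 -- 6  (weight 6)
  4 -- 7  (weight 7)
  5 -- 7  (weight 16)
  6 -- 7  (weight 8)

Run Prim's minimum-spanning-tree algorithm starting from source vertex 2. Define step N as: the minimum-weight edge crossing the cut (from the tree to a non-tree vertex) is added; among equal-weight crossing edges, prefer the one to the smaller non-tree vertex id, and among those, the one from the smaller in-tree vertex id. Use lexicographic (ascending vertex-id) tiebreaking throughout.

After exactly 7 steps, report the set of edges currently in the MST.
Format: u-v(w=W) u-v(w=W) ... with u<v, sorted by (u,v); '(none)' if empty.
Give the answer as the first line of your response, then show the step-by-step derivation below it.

0-3(w=9) 0-5(w=9) 0-7(w=9) 1-6(w=5) 2-6(w=11) 4-6(w=6) 4-7(w=7)

step 1: add edge 2-6 (w=11); MST = {2-6(w=11)}
step 2: add edge 1-6 (w=5); MST = {1-6(w=5) 2-6(w=11)}
step 3: add edge 4-6 (w=6); MST = {1-6(w=5) 2-6(w=11) 4-6(w=6)}
step 4: add edge 4-7 (w=7); MST = {1-6(w=5) 2-6(w=11) 4-6(w=6) 4-7(w=7)}
step 5: add edge 0-7 (w=9); MST = {0-7(w=9) 1-6(w=5) 2-6(w=11) 4-6(w=6) 4-7(w=7)}
step 6: add edge 0-3 (w=9); MST = {0-3(w=9) 0-7(w=9) 1-6(w=5) 2-6(w=11) 4-6(w=6) 4-7(w=7)}
step 7: add edge 0-5 (w=9); MST = {0-3(w=9) 0-5(w=9) 0-7(w=9) 1-6(w=5) 2-6(w=11) 4-6(w=6) 4-7(w=7)}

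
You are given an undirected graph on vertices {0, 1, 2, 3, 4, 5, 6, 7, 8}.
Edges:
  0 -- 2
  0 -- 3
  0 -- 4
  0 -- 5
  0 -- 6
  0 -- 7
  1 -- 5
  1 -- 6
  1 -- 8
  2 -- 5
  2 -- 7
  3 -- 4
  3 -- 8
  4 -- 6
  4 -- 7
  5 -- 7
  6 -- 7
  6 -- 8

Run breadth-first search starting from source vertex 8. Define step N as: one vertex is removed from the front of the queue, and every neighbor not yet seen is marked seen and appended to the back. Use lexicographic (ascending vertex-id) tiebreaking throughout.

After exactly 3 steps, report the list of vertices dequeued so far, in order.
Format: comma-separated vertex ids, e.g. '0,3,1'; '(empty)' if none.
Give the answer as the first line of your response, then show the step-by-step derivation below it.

8,1,3

step 1: dequeue 8; queue=[1,3,6]; order=8
step 2: dequeue 1; queue=[3,6,5]; order=8,1
step 3: dequeue 3; queue=[6,5,0,4]; order=8,1,3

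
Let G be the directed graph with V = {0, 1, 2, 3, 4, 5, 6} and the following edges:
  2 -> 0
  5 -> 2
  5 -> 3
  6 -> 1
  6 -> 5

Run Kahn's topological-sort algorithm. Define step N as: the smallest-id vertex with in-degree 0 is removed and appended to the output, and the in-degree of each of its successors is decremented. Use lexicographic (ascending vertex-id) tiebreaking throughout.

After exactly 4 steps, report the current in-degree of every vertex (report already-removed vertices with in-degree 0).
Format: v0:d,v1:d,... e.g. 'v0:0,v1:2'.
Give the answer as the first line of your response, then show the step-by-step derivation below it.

v0:1,v1:0,v2:0,v3:0,v4:0,v5:0,v6:0

step 1: output 4; order=[4]; indeg=(1,1,1,1,0,1,0)
step 2: output 6; order=[4,6]; indeg=(1,0,1,1,0,0,0)
step 3: output 1; order=[4,6,1]; indeg=(1,0,1,1,0,0,0)
step 4: output 5; order=[4,6,1,5]; indeg=(1,0,0,0,0,0,0)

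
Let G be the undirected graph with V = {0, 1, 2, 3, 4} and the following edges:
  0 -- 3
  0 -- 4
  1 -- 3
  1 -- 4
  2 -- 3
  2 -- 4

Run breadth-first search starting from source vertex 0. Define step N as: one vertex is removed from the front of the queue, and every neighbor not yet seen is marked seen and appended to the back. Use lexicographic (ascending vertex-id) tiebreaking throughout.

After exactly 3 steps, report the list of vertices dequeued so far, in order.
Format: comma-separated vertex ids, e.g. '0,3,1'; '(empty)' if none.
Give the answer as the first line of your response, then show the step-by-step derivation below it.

0,3,4

step 1: dequeue 0; queue=[3,4]; order=0
step 2: dequeue 3; queue=[4,1,2]; order=0,3
step 3: dequeue 4; queue=[1,2]; order=0,3,4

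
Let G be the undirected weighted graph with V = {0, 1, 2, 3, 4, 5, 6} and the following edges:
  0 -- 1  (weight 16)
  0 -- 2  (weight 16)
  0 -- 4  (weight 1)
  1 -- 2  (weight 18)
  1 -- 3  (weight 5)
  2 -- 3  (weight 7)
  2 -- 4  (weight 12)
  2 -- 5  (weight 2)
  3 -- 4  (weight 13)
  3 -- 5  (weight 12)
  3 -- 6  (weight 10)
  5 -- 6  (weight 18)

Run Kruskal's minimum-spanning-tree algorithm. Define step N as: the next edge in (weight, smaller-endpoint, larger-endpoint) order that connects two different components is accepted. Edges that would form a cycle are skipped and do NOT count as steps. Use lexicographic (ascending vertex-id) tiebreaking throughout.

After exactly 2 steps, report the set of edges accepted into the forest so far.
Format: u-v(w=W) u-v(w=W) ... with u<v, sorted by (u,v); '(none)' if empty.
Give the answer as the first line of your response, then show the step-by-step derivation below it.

0-4(w=1) 2-5(w=2)

step 1: add edge 0-4 (w=1); MST = {0-4(w=1)}
step 2: add edge 2-5 (w=2); MST = {0-4(w=1) 2-5(w=2)}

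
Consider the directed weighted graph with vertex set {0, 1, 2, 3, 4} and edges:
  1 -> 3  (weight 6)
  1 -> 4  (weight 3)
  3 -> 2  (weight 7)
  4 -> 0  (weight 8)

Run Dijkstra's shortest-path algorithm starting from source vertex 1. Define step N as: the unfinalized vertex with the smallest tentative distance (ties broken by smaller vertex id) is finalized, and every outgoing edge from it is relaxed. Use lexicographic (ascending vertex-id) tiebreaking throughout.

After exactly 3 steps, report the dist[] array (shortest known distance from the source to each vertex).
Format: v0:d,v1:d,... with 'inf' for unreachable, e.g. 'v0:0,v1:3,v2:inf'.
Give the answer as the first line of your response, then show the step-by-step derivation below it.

v0:11,v1:0,v2:13,v3:6,v4:3

step 1: dist = v0:inf,v1:0,v2:inf,v3:6,v4:3
step 2: dist = v0:11,v1:0,v2:inf,v3:6,v4:3
step 3: dist = v0:11,v1:0,v2:13,v3:6,v4:3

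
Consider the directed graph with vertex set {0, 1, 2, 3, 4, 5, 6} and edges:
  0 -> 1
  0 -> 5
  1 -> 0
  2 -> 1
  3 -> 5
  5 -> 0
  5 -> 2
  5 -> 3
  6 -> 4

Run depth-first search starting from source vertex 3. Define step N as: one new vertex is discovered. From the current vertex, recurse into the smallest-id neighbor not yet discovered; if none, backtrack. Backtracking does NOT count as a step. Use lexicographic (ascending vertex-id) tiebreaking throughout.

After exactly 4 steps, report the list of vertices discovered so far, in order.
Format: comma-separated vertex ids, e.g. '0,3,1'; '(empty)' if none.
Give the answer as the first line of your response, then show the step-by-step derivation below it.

3,5,0,1

step 1: discover 3; path=3; order=3
step 2: discover 5; path=3>5; order=3,5
step 3: discover 0; path=3>5>0; order=3,5,0
step 4: discover 1; path=3>5>0>1; order=3,5,0,1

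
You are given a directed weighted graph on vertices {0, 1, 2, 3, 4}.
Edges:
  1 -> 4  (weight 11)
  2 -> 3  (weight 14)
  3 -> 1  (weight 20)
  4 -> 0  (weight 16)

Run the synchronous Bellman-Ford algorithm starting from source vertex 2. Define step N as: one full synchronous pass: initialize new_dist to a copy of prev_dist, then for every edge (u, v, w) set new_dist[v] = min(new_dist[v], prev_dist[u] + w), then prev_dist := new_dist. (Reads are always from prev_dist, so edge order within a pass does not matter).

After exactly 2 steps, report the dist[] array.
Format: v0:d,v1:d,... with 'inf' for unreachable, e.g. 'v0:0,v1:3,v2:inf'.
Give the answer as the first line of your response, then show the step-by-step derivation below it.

v0:inf,v1:34,v2:0,v3:14,v4:inf

step 1: dist = v0:inf,v1:inf,v2:0,v3:14,v4:inf
step 2: dist = v0:inf,v1:34,v2:0,v3:14,v4:inf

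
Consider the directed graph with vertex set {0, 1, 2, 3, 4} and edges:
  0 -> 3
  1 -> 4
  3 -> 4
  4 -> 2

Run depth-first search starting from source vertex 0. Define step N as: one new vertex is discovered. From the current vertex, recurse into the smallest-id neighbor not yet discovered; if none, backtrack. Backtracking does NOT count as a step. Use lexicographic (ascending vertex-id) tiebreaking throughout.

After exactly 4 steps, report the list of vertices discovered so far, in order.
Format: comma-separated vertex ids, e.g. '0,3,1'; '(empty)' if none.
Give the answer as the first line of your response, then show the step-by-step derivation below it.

0,3,4,2

step 1: discover 0; path=0; order=0
step 2: discover 3; path=0>3; order=0,3
step 3: discover 4; path=0>3>4; order=0,3,4
step 4: discover 2; path=0>3>4>2; order=0,3,4,2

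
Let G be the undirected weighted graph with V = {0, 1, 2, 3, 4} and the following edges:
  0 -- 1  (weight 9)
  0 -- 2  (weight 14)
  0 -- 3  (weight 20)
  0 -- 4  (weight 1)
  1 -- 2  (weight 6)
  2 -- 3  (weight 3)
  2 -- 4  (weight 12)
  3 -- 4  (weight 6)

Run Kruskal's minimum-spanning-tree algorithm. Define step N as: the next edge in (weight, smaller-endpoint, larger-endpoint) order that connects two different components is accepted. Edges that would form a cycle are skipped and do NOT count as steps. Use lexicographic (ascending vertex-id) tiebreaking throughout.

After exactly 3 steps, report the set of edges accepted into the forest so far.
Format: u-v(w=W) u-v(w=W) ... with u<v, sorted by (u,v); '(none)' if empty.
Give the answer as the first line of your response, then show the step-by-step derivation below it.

0-4(w=1) 1-2(w=6) 2-3(w=3)

step 1: add edge 0-4 (w=1); MST = {0-4(w=1)}
step 2: add edge 2-3 (w=3); MST = {0-4(w=1) 2-3(w=3)}
step 3: add edge 1-2 (w=6); MST = {0-4(w=1) 1-2(w=6) 2-3(w=3)}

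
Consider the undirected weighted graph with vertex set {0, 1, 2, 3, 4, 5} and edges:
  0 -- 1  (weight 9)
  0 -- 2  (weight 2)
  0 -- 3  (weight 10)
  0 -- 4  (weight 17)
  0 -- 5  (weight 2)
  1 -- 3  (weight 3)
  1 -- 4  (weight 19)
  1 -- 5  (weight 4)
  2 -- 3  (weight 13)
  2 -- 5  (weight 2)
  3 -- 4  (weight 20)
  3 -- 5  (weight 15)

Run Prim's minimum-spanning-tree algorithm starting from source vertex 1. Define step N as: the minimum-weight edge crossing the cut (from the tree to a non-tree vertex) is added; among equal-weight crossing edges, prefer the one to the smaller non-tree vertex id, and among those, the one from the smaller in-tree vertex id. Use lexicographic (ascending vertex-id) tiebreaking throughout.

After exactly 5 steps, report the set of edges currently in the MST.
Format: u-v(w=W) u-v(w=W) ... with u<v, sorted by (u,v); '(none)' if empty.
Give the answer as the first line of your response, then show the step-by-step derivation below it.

0-2(w=2) 0-4(w=17) 0-5(w=2) 1-3(w=3) 1-5(w=4)

step 1: add edge 1-3 (w=3); MST = {1-3(w=3)}
step 2: add edge 1-5 (w=4); MST = {1-3(w=3) 1-5(w=4)}
step 3: add edge 0-5 (w=2); MST = {0-5(w=2) 1-3(w=3) 1-5(w=4)}
step 4: add edge 0-2 (w=2); MST = {0-2(w=2) 0-5(w=2) 1-3(w=3) 1-5(w=4)}
step 5: add edge 0-4 (w=17); MST = {0-2(w=2) 0-4(w=17) 0-5(w=2) 1-3(w=3) 1-5(w=4)}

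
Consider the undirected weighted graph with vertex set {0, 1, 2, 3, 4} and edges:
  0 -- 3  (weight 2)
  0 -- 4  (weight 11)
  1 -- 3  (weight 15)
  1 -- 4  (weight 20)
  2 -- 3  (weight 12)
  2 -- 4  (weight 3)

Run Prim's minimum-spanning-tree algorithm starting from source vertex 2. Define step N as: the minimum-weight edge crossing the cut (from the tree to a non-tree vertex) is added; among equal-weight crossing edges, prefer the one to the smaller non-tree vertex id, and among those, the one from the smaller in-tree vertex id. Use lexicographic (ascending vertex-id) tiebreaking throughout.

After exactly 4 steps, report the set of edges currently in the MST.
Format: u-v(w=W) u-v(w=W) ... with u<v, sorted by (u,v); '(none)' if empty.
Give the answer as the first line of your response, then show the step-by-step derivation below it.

0-3(w=2) 0-4(w=11) 1-3(w=15) 2-4(w=3)

step 1: add edge 2-4 (w=3); MST = {2-4(w=3)}
step 2: add edge 0-4 (w=11); MST = {0-4(w=11) 2-4(w=3)}
step 3: add edge 0-3 (w=2); MST = {0-3(w=2) 0-4(w=11) 2-4(w=3)}
step 4: add edge 1-3 (w=15); MST = {0-3(w=2) 0-4(w=11) 1-3(w=15) 2-4(w=3)}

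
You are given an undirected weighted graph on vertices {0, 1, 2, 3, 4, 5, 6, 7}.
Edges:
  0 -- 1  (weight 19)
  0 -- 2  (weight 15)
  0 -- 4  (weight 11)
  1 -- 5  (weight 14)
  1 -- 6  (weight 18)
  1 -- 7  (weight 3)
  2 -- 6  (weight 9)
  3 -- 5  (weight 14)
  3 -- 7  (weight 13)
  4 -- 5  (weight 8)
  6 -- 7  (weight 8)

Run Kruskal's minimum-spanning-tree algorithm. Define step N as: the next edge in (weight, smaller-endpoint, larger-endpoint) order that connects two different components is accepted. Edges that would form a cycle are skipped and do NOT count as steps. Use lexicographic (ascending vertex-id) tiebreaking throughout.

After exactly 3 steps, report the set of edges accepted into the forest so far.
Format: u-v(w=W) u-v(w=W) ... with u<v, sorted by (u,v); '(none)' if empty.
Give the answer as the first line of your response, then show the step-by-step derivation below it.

1-7(w=3) 4-5(w=8) 6-7(w=8)

step 1: add edge 1-7 (w=3); MST = {1-7(w=3)}
step 2: add edge 4-5 (w=8); MST = {1-7(w=3) 4-5(w=8)}
step 3: add edge 6-7 (w=8); MST = {1-7(w=3) 4-5(w=8) 6-7(w=8)}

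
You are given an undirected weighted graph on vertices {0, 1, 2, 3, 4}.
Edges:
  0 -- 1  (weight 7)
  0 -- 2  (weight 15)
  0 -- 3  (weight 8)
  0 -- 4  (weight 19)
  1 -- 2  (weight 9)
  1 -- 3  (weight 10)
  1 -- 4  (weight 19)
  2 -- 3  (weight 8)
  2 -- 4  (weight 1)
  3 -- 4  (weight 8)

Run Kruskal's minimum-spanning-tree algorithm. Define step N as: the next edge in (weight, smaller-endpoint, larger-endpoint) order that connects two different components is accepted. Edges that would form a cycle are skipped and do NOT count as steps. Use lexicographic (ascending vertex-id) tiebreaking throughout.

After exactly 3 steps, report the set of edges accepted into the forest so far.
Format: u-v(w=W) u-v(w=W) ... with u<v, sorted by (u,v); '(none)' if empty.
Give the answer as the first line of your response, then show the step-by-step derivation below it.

0-1(w=7) 0-3(w=8) 2-4(w=1)

step 1: add edge 2-4 (w=1); MST = {2-4(w=1)}
step 2: add edge 0-1 (w=7); MST = {0-1(w=7) 2-4(w=1)}
step 3: add edge 0-3 (w=8); MST = {0-1(w=7) 0-3(w=8) 2-4(w=1)}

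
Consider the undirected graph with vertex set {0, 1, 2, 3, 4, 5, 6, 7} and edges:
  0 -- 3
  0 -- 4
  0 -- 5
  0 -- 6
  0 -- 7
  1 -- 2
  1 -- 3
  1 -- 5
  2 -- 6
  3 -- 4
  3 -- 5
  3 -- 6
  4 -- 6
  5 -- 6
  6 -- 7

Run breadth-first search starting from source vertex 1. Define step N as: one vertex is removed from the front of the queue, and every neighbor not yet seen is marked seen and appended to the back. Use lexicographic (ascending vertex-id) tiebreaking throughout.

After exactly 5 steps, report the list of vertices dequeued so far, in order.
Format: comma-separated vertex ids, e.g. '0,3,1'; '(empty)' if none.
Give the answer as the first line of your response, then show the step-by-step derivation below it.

1,2,3,5,6

step 1: dequeue 1; queue=[2,3,5]; order=1
step 2: dequeue 2; queue=[3,5,6]; order=1,2
step 3: dequeue 3; queue=[5,6,0,4]; order=1,2,3
step 4: dequeue 5; queue=[6,0,4]; order=1,2,3,5
step 5: dequeue 6; queue=[0,4,7]; order=1,2,3,5,6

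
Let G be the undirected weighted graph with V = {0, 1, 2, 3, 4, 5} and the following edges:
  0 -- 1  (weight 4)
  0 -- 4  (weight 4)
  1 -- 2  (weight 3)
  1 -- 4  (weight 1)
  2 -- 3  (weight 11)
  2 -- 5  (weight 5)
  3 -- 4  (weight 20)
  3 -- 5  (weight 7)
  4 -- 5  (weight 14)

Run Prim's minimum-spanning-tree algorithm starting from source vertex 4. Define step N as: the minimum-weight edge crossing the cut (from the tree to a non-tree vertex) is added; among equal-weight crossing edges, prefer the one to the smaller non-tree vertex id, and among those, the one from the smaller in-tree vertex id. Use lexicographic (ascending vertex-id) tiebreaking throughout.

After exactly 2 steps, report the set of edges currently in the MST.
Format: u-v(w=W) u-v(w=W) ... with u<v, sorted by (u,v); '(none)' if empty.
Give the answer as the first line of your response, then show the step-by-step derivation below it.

1-2(w=3) 1-4(w=1)

step 1: add edge 1-4 (w=1); MST = {1-4(w=1)}
step 2: add edge 1-2 (w=3); MST = {1-2(w=3) 1-4(w=1)}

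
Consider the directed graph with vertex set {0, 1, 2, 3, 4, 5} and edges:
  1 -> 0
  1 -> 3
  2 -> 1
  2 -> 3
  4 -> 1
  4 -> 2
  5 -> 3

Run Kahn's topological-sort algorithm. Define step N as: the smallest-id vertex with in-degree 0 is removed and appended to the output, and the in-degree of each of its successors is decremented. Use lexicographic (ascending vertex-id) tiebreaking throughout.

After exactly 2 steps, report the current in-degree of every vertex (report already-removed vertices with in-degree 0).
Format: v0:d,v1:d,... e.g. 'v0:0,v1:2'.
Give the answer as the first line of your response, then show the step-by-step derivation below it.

v0:1,v1:0,v2:0,v3:2,v4:0,v5:0

step 1: output 4; order=[4]; indeg=(1,1,0,3,0,0)
step 2: output 2; order=[4,2]; indeg=(1,0,0,2,0,0)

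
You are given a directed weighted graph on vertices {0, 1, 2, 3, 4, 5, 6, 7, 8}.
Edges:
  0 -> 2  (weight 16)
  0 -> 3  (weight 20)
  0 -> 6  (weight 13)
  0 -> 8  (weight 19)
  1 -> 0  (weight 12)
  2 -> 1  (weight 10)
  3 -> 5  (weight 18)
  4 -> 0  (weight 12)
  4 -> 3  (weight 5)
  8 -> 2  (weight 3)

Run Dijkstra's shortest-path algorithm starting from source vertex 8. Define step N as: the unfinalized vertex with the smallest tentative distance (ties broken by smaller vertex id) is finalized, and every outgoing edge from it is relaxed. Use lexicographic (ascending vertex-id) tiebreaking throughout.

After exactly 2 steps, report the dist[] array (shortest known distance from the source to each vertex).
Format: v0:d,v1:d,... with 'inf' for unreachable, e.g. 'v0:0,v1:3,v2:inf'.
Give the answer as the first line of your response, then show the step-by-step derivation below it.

v0:inf,v1:13,v2:3,v3:inf,v4:inf,v5:inf,v6:inf,v7:inf,v8:0

step 1: dist = v0:inf,v1:inf,v2:3,v3:inf,v4:inf,v5:inf,v6:inf,v7:inf,v8:0
step 2: dist = v0:inf,v1:13,v2:3,v3:inf,v4:inf,v5:inf,v6:inf,v7:inf,v8:0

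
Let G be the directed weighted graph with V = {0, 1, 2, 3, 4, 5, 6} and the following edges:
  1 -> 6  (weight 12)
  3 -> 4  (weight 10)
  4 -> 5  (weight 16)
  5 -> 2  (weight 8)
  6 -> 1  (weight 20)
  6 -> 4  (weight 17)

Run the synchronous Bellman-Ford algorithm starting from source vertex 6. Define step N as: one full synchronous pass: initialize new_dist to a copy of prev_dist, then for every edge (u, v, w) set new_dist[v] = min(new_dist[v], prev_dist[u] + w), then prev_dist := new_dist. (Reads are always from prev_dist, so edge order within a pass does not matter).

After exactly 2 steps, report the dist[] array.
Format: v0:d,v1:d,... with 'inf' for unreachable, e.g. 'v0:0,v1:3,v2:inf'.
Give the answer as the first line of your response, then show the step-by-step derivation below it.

v0:inf,v1:20,v2:inf,v3:inf,v4:17,v5:33,v6:0

step 1: dist = v0:inf,v1:20,v2:inf,v3:inf,v4:17,v5:inf,v6:0
step 2: dist = v0:inf,v1:20,v2:inf,v3:inf,v4:17,v5:33,v6:0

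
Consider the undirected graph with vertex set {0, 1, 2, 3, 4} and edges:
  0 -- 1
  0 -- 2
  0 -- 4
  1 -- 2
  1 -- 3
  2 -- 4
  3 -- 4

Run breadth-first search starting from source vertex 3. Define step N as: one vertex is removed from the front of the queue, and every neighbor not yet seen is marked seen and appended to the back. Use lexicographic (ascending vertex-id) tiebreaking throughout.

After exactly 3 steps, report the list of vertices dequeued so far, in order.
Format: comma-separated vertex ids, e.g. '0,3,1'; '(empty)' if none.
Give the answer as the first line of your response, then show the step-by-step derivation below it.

3,1,4

step 1: dequeue 3; queue=[1,4]; order=3
step 2: dequeue 1; queue=[4,0,2]; order=3,1
step 3: dequeue 4; queue=[0,2]; order=3,1,4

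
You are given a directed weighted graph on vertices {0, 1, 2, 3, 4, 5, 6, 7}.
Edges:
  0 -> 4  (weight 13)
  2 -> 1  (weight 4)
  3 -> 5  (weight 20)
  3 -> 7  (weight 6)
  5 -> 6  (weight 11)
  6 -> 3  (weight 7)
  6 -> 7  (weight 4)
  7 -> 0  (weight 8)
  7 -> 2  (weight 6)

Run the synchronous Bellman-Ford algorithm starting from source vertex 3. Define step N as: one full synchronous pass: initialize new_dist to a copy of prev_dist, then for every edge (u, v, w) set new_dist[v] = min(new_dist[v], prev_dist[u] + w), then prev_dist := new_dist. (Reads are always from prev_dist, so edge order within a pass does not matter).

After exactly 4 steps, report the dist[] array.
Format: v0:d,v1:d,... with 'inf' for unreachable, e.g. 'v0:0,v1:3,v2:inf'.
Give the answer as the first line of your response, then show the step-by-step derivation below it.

v0:14,v1:16,v2:12,v3:0,v4:27,v5:20,v6:31,v7:6

step 1: dist = v0:inf,v1:inf,v2:inf,v3:0,v4:inf,v5:20,v6:inf,v7:6
step 2: dist = v0:14,v1:inf,v2:12,v3:0,v4:inf,v5:20,v6:31,v7:6
step 3: dist = v0:14,v1:16,v2:12,v3:0,v4:27,v5:20,v6:31,v7:6
step 4: dist = v0:14,v1:16,v2:12,v3:0,v4:27,v5:20,v6:31,v7:6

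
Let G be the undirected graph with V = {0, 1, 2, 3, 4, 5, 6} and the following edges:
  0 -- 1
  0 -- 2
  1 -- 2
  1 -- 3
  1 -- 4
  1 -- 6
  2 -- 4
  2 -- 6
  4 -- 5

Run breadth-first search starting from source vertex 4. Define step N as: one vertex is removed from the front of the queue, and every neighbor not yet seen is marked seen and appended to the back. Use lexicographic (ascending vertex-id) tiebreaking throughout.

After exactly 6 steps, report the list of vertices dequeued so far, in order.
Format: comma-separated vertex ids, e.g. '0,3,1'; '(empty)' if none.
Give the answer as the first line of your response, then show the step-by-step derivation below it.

4,1,2,5,0,3

step 1: dequeue 4; queue=[1,2,5]; order=4
step 2: dequeue 1; queue=[2,5,0,3,6]; order=4,1
step 3: dequeue 2; queue=[5,0,3,6]; order=4,1,2
step 4: dequeue 5; queue=[0,3,6]; order=4,1,2,5
step 5: dequeue 0; queue=[3,6]; order=4,1,2,5,0
step 6: dequeue 3; queue=[6]; order=4,1,2,5,0,3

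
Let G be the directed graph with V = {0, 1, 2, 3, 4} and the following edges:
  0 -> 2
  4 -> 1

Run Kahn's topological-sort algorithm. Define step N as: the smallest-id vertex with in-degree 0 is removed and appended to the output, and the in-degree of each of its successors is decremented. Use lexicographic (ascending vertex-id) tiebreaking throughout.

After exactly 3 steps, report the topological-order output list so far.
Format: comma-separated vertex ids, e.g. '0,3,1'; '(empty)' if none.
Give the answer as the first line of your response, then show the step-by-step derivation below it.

0,2,3

step 1: output 0; order=[0]; indeg=(0,1,0,0,0)
step 2: output 2; order=[0,2]; indeg=(0,1,0,0,0)
step 3: output 3; order=[0,2,3]; indeg=(0,1,0,0,0)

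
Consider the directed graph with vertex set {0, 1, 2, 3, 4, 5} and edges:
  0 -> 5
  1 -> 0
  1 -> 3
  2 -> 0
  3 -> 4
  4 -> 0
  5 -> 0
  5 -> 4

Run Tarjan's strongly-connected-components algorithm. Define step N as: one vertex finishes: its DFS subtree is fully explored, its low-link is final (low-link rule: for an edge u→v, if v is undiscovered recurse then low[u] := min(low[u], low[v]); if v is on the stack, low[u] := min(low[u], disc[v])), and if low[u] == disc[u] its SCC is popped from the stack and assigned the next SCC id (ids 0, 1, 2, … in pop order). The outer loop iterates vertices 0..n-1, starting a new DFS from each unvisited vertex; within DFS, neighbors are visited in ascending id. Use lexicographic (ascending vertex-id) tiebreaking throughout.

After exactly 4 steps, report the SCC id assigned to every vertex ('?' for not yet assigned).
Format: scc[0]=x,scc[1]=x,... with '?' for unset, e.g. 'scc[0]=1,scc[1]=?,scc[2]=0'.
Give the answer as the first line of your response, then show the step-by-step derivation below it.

scc[0]=0,scc[1]=?,scc[2]=?,scc[3]=1,scc[4]=0,scc[5]=0

step 1: low=(low[0]=0,low[1]=?,low[2]=?,low[3]=?,low[4]=0,low[5]=0); scc=(scc[0]=?,scc[1]=?,scc[2]=?,scc[3]=?,scc[4]=?,scc[5]=?)
step 2: low=(low[0]=0,low[1]=?,low[2]=?,low[3]=?,low[4]=0,low[5]=0); scc=(scc[0]=?,scc[1]=?,scc[2]=?,scc[3]=?,scc[4]=?,scc[5]=?)
step 3: low=(low[0]=0,low[1]=?,low[2]=?,low[3]=?,low[4]=0,low[5]=0); scc=(scc[0]=0,scc[1]=?,scc[2]=?,scc[3]=?,scc[4]=0,scc[5]=0)
step 4: low=(low[0]=0,low[1]=3,low[2]=?,low[3]=4,low[4]=0,low[5]=0); scc=(scc[0]=0,scc[1]=?,scc[2]=?,scc[3]=1,scc[4]=0,scc[5]=0)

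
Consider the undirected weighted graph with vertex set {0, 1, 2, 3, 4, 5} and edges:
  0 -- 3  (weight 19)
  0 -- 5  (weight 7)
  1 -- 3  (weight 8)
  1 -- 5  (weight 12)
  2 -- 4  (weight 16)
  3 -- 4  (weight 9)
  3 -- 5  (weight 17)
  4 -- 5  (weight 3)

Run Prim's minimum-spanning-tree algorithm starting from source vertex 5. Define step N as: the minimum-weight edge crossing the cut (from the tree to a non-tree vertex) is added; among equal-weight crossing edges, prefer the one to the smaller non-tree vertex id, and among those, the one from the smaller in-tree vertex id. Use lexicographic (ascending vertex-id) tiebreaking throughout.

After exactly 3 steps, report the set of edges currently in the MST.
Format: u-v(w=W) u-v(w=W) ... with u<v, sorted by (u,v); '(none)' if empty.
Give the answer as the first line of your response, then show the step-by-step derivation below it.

0-5(w=7) 3-4(w=9) 4-5(w=3)

step 1: add edge 4-5 (w=3); MST = {4-5(w=3)}
step 2: add edge 0-5 (w=7); MST = {0-5(w=7) 4-5(w=3)}
step 3: add edge 3-4 (w=9); MST = {0-5(w=7) 3-4(w=9) 4-5(w=3)}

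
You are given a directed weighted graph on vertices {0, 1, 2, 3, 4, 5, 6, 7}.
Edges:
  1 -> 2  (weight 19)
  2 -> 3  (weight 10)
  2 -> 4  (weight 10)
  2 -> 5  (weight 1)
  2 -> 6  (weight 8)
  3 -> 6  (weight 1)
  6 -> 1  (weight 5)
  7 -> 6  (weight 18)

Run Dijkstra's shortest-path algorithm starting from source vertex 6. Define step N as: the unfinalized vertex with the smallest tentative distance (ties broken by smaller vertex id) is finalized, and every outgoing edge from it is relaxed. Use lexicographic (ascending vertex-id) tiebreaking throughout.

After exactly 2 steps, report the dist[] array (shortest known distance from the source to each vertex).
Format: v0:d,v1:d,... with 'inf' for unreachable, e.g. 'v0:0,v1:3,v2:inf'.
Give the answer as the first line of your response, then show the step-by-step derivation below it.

v0:inf,v1:5,v2:24,v3:inf,v4:inf,v5:inf,v6:0,v7:inf

step 1: dist = v0:inf,v1:5,v2:inf,v3:inf,v4:inf,v5:inf,v6:0,v7:inf
step 2: dist = v0:inf,v1:5,v2:24,v3:inf,v4:inf,v5:inf,v6:0,v7:inf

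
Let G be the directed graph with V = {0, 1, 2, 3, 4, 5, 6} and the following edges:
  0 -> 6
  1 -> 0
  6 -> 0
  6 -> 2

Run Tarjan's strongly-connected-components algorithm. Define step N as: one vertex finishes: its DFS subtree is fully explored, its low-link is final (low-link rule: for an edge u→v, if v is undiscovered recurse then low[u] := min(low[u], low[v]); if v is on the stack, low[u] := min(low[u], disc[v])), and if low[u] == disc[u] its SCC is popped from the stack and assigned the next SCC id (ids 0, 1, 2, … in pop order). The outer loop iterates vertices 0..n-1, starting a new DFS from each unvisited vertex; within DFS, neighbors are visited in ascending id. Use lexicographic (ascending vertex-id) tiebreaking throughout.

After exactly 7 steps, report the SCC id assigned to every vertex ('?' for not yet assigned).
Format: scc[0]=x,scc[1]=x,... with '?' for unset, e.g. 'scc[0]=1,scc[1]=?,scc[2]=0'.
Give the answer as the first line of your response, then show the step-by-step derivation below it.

scc[0]=1,scc[1]=2,scc[2]=0,scc[3]=3,scc[4]=4,scc[5]=5,scc[6]=1

step 1: low=(low[0]=0,low[1]=?,low[2]=2,low[3]=?,low[4]=?,low[5]=?,low[6]=0); scc=(scc[0]=?,scc[1]=?,scc[2]=0,scc[3]=?,scc[4]=?,scc[5]=?,scc[6]=?)
step 2: low=(low[0]=0,low[1]=?,low[2]=2,low[3]=?,low[4]=?,low[5]=?,low[6]=0); scc=(scc[0]=?,scc[1]=?,scc[2]=0,scc[3]=?,scc[4]=?,scc[5]=?,scc[6]=?)
step 3: low=(low[0]=0,low[1]=?,low[2]=2,low[3]=?,low[4]=?,low[5]=?,low[6]=0); scc=(scc[0]=1,scc[1]=?,scc[2]=0,scc[3]=?,scc[4]=?,scc[5]=?,scc[6]=1)
step 4: low=(low[0]=0,low[1]=3,low[2]=2,low[3]=?,low[4]=?,low[5]=?,low[6]=0); scc=(scc[0]=1,scc[1]=2,scc[2]=0,scc[3]=?,scc[4]=?,scc[5]=?,scc[6]=1)
step 5: low=(low[0]=0,low[1]=3,low[2]=2,low[3]=4,low[4]=?,low[5]=?,low[6]=0); scc=(scc[0]=1,scc[1]=2,scc[2]=0,scc[3]=3,scc[4]=?,scc[5]=?,scc[6]=1)
step 6: low=(low[0]=0,low[1]=3,low[2]=2,low[3]=4,low[4]=5,low[5]=?,low[6]=0); scc=(scc[0]=1,scc[1]=2,scc[2]=0,scc[3]=3,scc[4]=4,scc[5]=?,scc[6]=1)
step 7: low=(low[0]=0,low[1]=3,low[2]=2,low[3]=4,low[4]=5,low[5]=6,low[6]=0); scc=(scc[0]=1,scc[1]=2,scc[2]=0,scc[3]=3,scc[4]=4,scc[5]=5,scc[6]=1)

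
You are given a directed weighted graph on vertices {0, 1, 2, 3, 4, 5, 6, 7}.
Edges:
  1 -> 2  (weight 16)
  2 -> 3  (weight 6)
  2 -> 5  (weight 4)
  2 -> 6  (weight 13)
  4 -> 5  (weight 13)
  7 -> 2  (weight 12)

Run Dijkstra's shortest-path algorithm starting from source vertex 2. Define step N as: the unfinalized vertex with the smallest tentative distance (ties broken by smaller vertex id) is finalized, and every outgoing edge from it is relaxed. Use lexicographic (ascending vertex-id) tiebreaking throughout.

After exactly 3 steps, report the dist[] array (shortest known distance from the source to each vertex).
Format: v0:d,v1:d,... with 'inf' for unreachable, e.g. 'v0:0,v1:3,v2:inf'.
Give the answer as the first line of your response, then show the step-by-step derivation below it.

v0:inf,v1:inf,v2:0,v3:6,v4:inf,v5:4,v6:13,v7:inf

step 1: dist = v0:inf,v1:inf,v2:0,v3:6,v4:inf,v5:4,v6:13,v7:inf
step 2: dist = v0:inf,v1:inf,v2:0,v3:6,v4:inf,v5:4,v6:13,v7:inf
step 3: dist = v0:inf,v1:inf,v2:0,v3:6,v4:inf,v5:4,v6:13,v7:inf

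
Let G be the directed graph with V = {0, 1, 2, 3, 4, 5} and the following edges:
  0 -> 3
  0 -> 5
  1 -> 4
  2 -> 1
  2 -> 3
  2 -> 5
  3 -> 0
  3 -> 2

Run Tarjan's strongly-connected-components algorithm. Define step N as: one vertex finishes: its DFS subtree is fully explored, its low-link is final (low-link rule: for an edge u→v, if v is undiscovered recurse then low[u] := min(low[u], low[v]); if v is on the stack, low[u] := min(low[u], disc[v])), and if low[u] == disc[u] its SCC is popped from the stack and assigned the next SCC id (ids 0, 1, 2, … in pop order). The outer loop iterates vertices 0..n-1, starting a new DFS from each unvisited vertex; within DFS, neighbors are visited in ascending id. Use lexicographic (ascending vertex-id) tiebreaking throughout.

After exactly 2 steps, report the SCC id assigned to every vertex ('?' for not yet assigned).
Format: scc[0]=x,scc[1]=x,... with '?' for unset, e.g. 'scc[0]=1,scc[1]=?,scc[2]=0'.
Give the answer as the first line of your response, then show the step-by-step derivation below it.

scc[0]=?,scc[1]=1,scc[2]=?,scc[3]=?,scc[4]=0,scc[5]=?

step 1: low=(low[0]=0,low[1]=3,low[2]=2,low[3]=0,low[4]=4,low[5]=?); scc=(scc[0]=?,scc[1]=?,scc[2]=?,scc[3]=?,scc[4]=0,scc[5]=?)
step 2: low=(low[0]=0,low[1]=3,low[2]=2,low[3]=0,low[4]=4,low[5]=?); scc=(scc[0]=?,scc[1]=1,scc[2]=?,scc[3]=?,scc[4]=0,scc[5]=?)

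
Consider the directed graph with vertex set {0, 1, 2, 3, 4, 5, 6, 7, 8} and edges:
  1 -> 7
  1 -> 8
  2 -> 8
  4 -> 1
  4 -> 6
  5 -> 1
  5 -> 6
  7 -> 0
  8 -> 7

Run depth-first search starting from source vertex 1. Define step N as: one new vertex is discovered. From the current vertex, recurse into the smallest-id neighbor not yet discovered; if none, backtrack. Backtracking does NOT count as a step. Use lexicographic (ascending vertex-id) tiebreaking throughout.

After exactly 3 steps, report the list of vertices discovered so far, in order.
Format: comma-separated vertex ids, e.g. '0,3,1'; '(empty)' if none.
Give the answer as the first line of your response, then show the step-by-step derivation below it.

1,7,0

step 1: discover 1; path=1; order=1
step 2: discover 7; path=1>7; order=1,7
step 3: discover 0; path=1>7>0; order=1,7,0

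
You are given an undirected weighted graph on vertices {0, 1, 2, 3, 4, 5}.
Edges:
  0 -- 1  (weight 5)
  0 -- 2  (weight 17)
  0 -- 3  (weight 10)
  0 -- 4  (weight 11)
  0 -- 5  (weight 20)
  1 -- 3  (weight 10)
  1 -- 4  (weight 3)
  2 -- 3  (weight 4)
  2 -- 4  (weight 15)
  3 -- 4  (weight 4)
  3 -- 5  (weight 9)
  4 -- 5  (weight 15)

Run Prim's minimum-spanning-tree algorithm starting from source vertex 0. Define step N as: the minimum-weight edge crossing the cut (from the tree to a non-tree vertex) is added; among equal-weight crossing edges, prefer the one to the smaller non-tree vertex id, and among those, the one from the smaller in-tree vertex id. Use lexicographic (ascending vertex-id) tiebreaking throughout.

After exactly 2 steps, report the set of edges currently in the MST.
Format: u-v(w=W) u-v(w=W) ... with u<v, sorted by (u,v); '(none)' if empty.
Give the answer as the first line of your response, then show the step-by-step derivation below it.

0-1(w=5) 1-4(w=3)

step 1: add edge 0-1 (w=5); MST = {0-1(w=5)}
step 2: add edge 1-4 (w=3); MST = {0-1(w=5) 1-4(w=3)}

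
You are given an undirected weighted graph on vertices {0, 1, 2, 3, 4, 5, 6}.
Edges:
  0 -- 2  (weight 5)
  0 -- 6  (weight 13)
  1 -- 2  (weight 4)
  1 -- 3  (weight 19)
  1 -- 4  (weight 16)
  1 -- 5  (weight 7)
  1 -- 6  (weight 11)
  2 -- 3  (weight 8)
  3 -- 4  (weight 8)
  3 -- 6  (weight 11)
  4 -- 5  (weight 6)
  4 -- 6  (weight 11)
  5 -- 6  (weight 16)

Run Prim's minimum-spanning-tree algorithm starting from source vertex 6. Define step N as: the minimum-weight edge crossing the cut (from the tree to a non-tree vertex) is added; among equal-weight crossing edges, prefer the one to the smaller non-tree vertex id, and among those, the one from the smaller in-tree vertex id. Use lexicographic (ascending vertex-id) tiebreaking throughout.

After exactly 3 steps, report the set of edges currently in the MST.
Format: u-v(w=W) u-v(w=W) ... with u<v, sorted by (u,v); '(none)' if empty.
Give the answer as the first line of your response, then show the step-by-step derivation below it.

0-2(w=5) 1-2(w=4) 1-6(w=11)

step 1: add edge 1-6 (w=11); MST = {1-6(w=11)}
step 2: add edge 1-2 (w=4); MST = {1-2(w=4) 1-6(w=11)}
step 3: add edge 0-2 (w=5); MST = {0-2(w=5) 1-2(w=4) 1-6(w=11)}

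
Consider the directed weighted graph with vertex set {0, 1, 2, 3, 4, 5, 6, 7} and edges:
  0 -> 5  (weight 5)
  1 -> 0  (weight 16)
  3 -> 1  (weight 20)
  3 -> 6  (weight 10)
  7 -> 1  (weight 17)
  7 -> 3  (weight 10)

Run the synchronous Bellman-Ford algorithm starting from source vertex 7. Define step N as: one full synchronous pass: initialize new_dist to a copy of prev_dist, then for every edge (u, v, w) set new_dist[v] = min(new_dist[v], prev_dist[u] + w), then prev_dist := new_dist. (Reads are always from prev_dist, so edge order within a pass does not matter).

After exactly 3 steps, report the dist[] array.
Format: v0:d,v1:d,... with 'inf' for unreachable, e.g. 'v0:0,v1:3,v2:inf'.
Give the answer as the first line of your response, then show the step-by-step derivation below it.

v0:33,v1:17,v2:inf,v3:10,v4:inf,v5:38,v6:20,v7:0

step 1: dist = v0:inf,v1:17,v2:inf,v3:10,v4:inf,v5:inf,v6:inf,v7:0
step 2: dist = v0:33,v1:17,v2:inf,v3:10,v4:inf,v5:inf,v6:20,v7:0
step 3: dist = v0:33,v1:17,v2:inf,v3:10,v4:inf,v5:38,v6:20,v7:0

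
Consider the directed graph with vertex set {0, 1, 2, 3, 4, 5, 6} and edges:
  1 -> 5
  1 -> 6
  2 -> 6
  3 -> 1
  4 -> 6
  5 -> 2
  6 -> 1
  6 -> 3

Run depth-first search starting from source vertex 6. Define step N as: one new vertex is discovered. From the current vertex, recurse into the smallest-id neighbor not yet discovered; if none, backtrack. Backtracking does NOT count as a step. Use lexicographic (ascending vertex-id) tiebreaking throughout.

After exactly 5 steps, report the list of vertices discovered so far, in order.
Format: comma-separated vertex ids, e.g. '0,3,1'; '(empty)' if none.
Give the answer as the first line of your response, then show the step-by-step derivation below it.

6,1,5,2,3

step 1: discover 6; path=6; order=6
step 2: discover 1; path=6>1; order=6,1
step 3: discover 5; path=6>1>5; order=6,1,5
step 4: discover 2; path=6>1>5>2; order=6,1,5,2
step 5: discover 3; path=6>3; order=6,1,5,2,3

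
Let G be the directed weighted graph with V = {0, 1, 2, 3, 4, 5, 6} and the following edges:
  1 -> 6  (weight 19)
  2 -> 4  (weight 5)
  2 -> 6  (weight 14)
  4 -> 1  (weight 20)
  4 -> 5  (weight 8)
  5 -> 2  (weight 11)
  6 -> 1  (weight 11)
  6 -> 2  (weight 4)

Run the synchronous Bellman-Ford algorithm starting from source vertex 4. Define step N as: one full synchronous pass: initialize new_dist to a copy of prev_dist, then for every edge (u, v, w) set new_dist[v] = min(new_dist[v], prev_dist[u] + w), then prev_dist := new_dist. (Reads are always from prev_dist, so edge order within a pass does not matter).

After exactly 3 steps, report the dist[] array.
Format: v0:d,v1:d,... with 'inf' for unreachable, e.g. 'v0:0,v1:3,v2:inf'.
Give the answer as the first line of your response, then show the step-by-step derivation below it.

v0:inf,v1:20,v2:19,v3:inf,v4:0,v5:8,v6:33

step 1: dist = v0:inf,v1:20,v2:inf,v3:inf,v4:0,v5:8,v6:inf
step 2: dist = v0:inf,v1:20,v2:19,v3:inf,v4:0,v5:8,v6:39
step 3: dist = v0:inf,v1:20,v2:19,v3:inf,v4:0,v5:8,v6:33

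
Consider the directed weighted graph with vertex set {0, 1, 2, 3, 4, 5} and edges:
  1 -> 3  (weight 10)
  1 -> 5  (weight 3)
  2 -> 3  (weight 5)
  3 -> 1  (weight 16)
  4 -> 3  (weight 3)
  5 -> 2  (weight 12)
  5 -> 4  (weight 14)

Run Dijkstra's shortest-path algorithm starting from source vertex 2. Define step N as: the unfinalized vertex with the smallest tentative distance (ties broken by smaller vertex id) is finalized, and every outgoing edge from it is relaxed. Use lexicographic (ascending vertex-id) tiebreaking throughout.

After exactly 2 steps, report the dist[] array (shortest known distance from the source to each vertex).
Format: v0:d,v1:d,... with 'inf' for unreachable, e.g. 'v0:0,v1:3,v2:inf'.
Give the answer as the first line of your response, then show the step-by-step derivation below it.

v0:inf,v1:21,v2:0,v3:5,v4:inf,v5:inf

step 1: dist = v0:inf,v1:inf,v2:0,v3:5,v4:inf,v5:inf
step 2: dist = v0:inf,v1:21,v2:0,v3:5,v4:inf,v5:inf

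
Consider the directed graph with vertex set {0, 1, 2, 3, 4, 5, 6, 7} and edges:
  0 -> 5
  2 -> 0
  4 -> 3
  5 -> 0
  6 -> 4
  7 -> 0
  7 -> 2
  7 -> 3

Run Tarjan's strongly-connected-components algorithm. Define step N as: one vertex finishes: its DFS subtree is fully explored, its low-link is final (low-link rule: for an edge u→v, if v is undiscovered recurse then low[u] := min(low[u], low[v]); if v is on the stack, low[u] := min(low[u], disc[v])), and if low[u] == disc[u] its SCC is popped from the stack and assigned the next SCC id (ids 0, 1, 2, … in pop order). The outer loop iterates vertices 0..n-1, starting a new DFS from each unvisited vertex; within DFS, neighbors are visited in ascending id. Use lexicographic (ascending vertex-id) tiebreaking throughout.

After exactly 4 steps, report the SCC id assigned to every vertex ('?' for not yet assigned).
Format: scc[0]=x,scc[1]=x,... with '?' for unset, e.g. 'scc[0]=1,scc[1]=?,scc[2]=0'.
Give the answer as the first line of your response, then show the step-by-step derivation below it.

scc[0]=0,scc[1]=1,scc[2]=2,scc[3]=?,scc[4]=?,scc[5]=0,scc[6]=?,scc[7]=?

step 1: low=(low[0]=0,low[1]=?,low[2]=?,low[3]=?,low[4]=?,low[5]=0,low[6]=?,low[7]=?); scc=(scc[0]=?,scc[1]=?,scc[2]=?,scc[3]=?,scc[4]=?,scc[5]=?,scc[6]=?,scc[7]=?)
step 2: low=(low[0]=0,low[1]=?,low[2]=?,low[3]=?,low[4]=?,low[5]=0,low[6]=?,low[7]=?); scc=(scc[0]=0,scc[1]=?,scc[2]=?,scc[3]=?,scc[4]=?,scc[5]=0,scc[6]=?,scc[7]=?)
step 3: low=(low[0]=0,low[1]=2,low[2]=?,low[3]=?,low[4]=?,low[5]=0,low[6]=?,low[7]=?); scc=(scc[0]=0,scc[1]=1,scc[2]=?,scc[3]=?,scc[4]=?,scc[5]=0,scc[6]=?,scc[7]=?)
step 4: low=(low[0]=0,low[1]=2,low[2]=3,low[3]=?,low[4]=?,low[5]=0,low[6]=?,low[7]=?); scc=(scc[0]=0,scc[1]=1,scc[2]=2,scc[3]=?,scc[4]=?,scc[5]=0,scc[6]=?,scc[7]=?)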